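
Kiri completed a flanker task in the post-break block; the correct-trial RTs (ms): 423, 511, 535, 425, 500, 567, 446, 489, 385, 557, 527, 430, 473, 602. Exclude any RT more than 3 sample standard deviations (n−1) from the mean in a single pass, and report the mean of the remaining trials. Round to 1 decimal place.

490.7 ms

n = 14, ΣRT = 6870, M = 490.714
Σ(x−M)² = 52454.86; s = √(52454.86/13) = 63.522
Cutoffs: 490.714 ± 3·63.522 → [300.1, 681.3]
No RTs fall outside the cutoffs; all 14 retained. Mean = 6870/14 = 490.714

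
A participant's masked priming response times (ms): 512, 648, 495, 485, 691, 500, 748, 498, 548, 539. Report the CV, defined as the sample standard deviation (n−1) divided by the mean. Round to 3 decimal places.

0.166

n = 10, Σ = 5664, M = 566.4000
Σ(x−M)² = 80022.400; s = √(80022.400/9) = 94.2941
CV = 94.2941 / 566.4000 = 0.16648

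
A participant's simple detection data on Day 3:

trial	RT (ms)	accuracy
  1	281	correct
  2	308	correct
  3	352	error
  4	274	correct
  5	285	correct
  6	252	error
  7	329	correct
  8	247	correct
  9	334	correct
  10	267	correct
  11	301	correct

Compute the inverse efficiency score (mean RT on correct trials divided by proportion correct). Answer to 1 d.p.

Correct trials (n=9): 281, 308, 274, 285, 329, 247, 334, 267, 301
Mean correct RT = 2626/9 = 291.7778 ms
Proportion correct = 9/11
IES = 291.7778 / (9/11) = 356.617 ms

356.6 ms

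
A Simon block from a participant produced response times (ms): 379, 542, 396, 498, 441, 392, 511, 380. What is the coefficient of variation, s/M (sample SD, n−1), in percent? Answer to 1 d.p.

n = 8, Σ = 3539, M = 442.3750
Σ(x−M)² = 30325.875; s = √(30325.875/7) = 65.8200
CV = 65.8200 / 442.3750 = 0.14879 = 14.879%

14.9%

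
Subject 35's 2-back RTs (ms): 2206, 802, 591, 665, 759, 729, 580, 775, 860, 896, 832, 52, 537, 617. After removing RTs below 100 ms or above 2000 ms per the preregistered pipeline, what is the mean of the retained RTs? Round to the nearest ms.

Excluded: 52, 2206
Retained (n=12): Σ = 8643
Mean = 8643/12 = 720.2500

720 ms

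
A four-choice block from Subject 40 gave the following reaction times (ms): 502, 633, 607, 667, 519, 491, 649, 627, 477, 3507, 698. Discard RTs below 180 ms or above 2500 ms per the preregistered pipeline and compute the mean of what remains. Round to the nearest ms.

Excluded: 3507
Retained (n=10): Σ = 5870
Mean = 5870/10 = 587.0000

587 ms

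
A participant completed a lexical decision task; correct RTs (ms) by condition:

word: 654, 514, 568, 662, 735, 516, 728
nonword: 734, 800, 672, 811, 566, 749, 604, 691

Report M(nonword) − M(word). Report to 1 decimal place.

78.1 ms

M(word) = 4377/7 = 625.286
M(nonword) = 5627/8 = 703.375
Difference = 703.375 − 625.286 = 78.089 ms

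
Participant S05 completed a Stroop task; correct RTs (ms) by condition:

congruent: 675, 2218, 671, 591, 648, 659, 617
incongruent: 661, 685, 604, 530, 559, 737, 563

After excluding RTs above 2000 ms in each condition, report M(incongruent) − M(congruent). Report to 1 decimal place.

-23.6 ms

congruent: exclude 2218
M(congruent) = 3861/6 = 643.500
M(incongruent) = 4339/7 = 619.857
Difference = 619.857 − 643.500 = -23.643 ms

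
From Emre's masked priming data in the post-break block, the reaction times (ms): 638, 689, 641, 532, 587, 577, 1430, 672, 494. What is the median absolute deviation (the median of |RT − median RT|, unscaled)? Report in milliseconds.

51 ms

Sorted: 494, 532, 577, 587, 638, 641, 672, 689, 1430 → median = 638
|x − 638|: 0, 51, 3, 106, 51, 61, 792, 34, 144
Sorted deviations: 0, 3, 34, 51, 51, 61, 106, 144, 792 → MAD = 51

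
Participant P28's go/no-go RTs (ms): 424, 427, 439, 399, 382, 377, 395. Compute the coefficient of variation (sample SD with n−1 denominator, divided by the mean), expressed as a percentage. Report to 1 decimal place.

n = 7, Σ = 2843, M = 406.1429
Σ(x−M)² = 3440.857; s = √(3440.857/6) = 23.9474
CV = 23.9474 / 406.1429 = 0.05896 = 5.896%

5.9%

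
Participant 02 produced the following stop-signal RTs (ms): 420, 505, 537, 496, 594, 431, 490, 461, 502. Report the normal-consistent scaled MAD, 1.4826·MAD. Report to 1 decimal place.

51.9 ms

Sorted: 420, 431, 461, 490, 496, 502, 505, 537, 594 → median = 496
|x − 496| sorted: 0, 6, 6, 9, 35, 41, 65, 76, 98 → MAD = 35
Robust SD ≈ 1.4826 × 35 = 51.891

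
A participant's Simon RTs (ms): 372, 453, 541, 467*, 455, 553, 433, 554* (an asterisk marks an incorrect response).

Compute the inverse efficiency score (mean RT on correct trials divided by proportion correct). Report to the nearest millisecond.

Correct trials (n=6): 372, 453, 541, 455, 553, 433
Mean correct RT = 2807/6 = 467.8333 ms
Proportion correct = 6/8
IES = 467.8333 / (6/8) = 623.778 ms

624 ms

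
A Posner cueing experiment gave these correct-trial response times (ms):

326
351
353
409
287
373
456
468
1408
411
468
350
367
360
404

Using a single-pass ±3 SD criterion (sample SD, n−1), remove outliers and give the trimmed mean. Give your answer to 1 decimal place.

n = 15, ΣRT = 6791, M = 452.733
Σ(x−M)² = 1015726.93; s = √(1015726.93/14) = 269.355
Cutoffs: 452.733 ± 3·269.355 → [-355.3, 1260.8]
Outside: 1408 → excluded.
Retained (n=14): Σ = 5383, mean = 5383/14 = 384.500

384.5 ms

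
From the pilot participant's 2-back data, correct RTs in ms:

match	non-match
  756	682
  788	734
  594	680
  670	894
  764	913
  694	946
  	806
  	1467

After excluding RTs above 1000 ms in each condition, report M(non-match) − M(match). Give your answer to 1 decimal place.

non-match: exclude 1467
M(match) = 4266/6 = 711.000
M(non-match) = 5655/7 = 807.857
Difference = 807.857 − 711.000 = 96.857 ms

96.9 ms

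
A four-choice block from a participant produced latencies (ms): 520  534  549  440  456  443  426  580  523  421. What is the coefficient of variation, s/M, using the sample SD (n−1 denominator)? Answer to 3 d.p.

n = 10, Σ = 4892, M = 489.2000
Σ(x−M)² = 30221.600; s = √(30221.600/9) = 57.9479
CV = 57.9479 / 489.2000 = 0.11845

0.118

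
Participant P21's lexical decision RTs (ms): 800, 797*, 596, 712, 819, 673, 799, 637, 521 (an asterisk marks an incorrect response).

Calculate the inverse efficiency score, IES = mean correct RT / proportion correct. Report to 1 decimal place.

781.5 ms

Correct trials (n=8): 800, 596, 712, 819, 673, 799, 637, 521
Mean correct RT = 5557/8 = 694.6250 ms
Proportion correct = 8/9
IES = 694.6250 / (8/9) = 781.453 ms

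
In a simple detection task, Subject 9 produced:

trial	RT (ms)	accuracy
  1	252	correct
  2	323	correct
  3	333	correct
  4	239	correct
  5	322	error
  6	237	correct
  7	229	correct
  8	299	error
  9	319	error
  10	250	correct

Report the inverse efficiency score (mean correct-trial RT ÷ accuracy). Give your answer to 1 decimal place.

380.2 ms

Correct trials (n=7): 252, 323, 333, 239, 237, 229, 250
Mean correct RT = 1863/7 = 266.1429 ms
Proportion correct = 7/10
IES = 266.1429 / (7/10) = 380.204 ms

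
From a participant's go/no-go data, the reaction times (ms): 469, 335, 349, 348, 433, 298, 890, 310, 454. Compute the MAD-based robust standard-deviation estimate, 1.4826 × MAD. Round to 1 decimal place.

75.6 ms

Sorted: 298, 310, 335, 348, 349, 433, 454, 469, 890 → median = 349
|x − 349| sorted: 0, 1, 14, 39, 51, 84, 105, 120, 541 → MAD = 51
Robust SD ≈ 1.4826 × 51 = 75.613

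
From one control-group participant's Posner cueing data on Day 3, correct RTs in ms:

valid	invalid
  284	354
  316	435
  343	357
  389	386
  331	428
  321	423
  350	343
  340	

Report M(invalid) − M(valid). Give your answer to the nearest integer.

M(valid) = 2674/8 = 334.250
M(invalid) = 2726/7 = 389.429
Difference = 389.429 − 334.250 = 55.179 ms

55 ms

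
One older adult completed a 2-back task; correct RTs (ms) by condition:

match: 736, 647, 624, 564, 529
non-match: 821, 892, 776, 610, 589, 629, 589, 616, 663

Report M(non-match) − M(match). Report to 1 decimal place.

M(match) = 3100/5 = 620.000
M(non-match) = 6185/9 = 687.222
Difference = 687.222 − 620.000 = 67.222 ms

67.2 ms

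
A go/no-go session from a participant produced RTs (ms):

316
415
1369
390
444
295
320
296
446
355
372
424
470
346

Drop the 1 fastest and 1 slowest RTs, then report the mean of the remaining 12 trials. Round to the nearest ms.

Sorted: 295, 296, 316, 320, 346, 355, 372, 390, 415, 424, 444, 446, 470, 1369
Drop lowest 1 (295) and highest 1 (1369)
Remaining (n=12): Σ = 4594, mean = 4594/12 = 382.833

383 ms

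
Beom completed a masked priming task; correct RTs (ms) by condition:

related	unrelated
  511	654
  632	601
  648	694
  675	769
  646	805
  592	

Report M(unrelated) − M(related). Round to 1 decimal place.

87.3 ms

M(related) = 3704/6 = 617.333
M(unrelated) = 3523/5 = 704.600
Difference = 704.600 − 617.333 = 87.267 ms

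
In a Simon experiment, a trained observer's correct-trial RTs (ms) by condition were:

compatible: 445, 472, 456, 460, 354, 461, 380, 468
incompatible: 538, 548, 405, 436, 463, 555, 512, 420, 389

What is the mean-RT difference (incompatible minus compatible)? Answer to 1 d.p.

37.0 ms

M(compatible) = 3496/8 = 437.000
M(incompatible) = 4266/9 = 474.000
Difference = 474.000 − 437.000 = 37.000 ms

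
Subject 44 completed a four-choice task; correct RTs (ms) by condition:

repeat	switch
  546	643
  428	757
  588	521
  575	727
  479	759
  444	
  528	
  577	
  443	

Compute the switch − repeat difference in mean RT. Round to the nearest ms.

M(repeat) = 4608/9 = 512.000
M(switch) = 3407/5 = 681.400
Difference = 681.400 − 512.000 = 169.400 ms

169 ms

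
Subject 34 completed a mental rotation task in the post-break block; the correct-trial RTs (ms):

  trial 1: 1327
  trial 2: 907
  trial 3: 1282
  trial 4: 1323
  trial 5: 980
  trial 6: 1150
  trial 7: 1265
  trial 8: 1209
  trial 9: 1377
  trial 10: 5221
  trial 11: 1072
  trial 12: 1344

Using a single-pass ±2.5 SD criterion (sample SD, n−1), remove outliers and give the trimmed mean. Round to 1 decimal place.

n = 12, ΣRT = 18457, M = 1538.083
Σ(x−M)² = 15044322.92; s = √(15044322.92/11) = 1169.472
Cutoffs: 1538.083 ± 2.5·1169.472 → [-1385.6, 4461.8]
Outside: 5221 → excluded.
Retained (n=11): Σ = 13236, mean = 13236/11 = 1203.273

1203.3 ms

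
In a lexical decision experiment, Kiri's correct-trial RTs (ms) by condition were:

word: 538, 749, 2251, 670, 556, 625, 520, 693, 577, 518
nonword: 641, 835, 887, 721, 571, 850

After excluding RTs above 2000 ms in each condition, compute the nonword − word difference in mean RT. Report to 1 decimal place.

145.7 ms

word: exclude 2251
M(word) = 5446/9 = 605.111
M(nonword) = 4505/6 = 750.833
Difference = 750.833 − 605.111 = 145.722 ms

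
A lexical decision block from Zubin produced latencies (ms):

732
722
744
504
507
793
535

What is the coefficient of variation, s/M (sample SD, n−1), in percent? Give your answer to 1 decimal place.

19.5%

n = 7, Σ = 4537, M = 648.1429
Σ(x−M)² = 96158.857; s = √(96158.857/6) = 126.5957
CV = 126.5957 / 648.1429 = 0.19532 = 19.532%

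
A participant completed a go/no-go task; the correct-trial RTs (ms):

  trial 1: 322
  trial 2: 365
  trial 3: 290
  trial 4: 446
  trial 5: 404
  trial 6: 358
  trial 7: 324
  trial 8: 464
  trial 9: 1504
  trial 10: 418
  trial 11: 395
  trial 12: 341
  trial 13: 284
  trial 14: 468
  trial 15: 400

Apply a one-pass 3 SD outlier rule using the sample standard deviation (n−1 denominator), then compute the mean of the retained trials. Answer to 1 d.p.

n = 15, ΣRT = 6783, M = 452.200
Σ(x−M)² = 1233030.40; s = √(1233030.40/14) = 296.772
Cutoffs: 452.200 ± 3·296.772 → [-438.1, 1342.5]
Outside: 1504 → excluded.
Retained (n=14): Σ = 5279, mean = 5279/14 = 377.071

377.1 ms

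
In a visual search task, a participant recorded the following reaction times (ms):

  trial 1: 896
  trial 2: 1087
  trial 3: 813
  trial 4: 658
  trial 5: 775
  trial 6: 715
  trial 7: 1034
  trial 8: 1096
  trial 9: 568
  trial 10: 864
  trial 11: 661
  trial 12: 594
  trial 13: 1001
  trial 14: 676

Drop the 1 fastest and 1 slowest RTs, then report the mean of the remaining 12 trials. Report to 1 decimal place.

Sorted: 568, 594, 658, 661, 676, 715, 775, 813, 864, 896, 1001, 1034, 1087, 1096
Drop lowest 1 (568) and highest 1 (1096)
Remaining (n=12): Σ = 9774, mean = 9774/12 = 814.500

814.5 ms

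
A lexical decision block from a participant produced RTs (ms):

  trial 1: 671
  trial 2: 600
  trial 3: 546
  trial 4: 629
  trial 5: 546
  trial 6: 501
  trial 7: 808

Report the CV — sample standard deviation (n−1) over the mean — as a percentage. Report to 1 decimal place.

n = 7, Σ = 4301, M = 614.4286
Σ(x−M)² = 63321.714; s = √(63321.714/6) = 102.7308
CV = 102.7308 / 614.4286 = 0.16720 = 16.720%

16.7%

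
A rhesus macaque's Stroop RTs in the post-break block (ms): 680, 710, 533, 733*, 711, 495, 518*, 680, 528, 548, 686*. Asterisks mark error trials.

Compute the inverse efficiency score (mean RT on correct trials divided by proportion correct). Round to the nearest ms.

840 ms

Correct trials (n=8): 680, 710, 533, 711, 495, 680, 528, 548
Mean correct RT = 4885/8 = 610.6250 ms
Proportion correct = 8/11
IES = 610.6250 / (8/11) = 839.609 ms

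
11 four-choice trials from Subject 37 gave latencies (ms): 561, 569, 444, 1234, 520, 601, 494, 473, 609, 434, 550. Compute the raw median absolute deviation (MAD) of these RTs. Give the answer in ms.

Sorted: 434, 444, 473, 494, 520, 550, 561, 569, 601, 609, 1234 → median = 550
|x − 550|: 11, 19, 106, 684, 30, 51, 56, 77, 59, 116, 0
Sorted deviations: 0, 11, 19, 30, 51, 56, 59, 77, 106, 116, 684 → MAD = 56

56 ms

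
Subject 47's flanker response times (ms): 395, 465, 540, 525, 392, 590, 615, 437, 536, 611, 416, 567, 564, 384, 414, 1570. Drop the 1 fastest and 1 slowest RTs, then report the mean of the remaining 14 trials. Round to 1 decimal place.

Sorted: 384, 392, 395, 414, 416, 437, 465, 525, 536, 540, 564, 567, 590, 611, 615, 1570
Drop lowest 1 (384) and highest 1 (1570)
Remaining (n=14): Σ = 7067, mean = 7067/14 = 504.786

504.8 ms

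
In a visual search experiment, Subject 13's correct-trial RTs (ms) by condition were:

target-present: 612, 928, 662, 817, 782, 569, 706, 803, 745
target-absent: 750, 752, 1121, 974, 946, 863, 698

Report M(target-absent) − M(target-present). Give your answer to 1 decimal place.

136.0 ms

M(target-present) = 6624/9 = 736.000
M(target-absent) = 6104/7 = 872.000
Difference = 872.000 − 736.000 = 136.000 ms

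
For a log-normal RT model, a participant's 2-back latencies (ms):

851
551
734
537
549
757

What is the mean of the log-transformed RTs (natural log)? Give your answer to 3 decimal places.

6.480

ln(RT): 6.7464, 6.3117, 6.5985, 6.2860, 6.3081, 6.6294
Σ ln(RT) = 38.8801
Mean = 38.8801/6 = 6.48002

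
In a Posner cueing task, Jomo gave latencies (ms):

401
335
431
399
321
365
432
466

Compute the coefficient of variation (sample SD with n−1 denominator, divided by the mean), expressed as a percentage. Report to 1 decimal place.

n = 8, Σ = 3150, M = 393.7500
Σ(x−M)² = 17721.500; s = √(17721.500/7) = 50.3154
CV = 50.3154 / 393.7500 = 0.12779 = 12.779%

12.8%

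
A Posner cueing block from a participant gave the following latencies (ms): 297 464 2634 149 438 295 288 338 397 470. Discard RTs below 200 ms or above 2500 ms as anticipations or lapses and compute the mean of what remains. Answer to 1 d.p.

373.4 ms

Excluded: 149, 2634
Retained (n=8): Σ = 2987
Mean = 2987/8 = 373.3750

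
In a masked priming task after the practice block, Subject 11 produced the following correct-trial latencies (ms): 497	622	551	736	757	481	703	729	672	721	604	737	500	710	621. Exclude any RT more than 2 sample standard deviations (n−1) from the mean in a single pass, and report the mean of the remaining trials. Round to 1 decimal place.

642.7 ms

n = 15, ΣRT = 9641, M = 642.733
Σ(x−M)² = 131808.93; s = √(131808.93/14) = 97.031
Cutoffs: 642.733 ± 2·97.031 → [448.7, 836.8]
No RTs fall outside the cutoffs; all 15 retained. Mean = 9641/15 = 642.733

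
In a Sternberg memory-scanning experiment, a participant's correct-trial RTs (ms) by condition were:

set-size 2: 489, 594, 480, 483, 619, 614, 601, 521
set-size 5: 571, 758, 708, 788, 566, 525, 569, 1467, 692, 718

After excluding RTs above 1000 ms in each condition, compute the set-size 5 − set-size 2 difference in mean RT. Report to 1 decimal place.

104.9 ms

set-size 5: exclude 1467
M(set-size 2) = 4401/8 = 550.125
M(set-size 5) = 5895/9 = 655.000
Difference = 655.000 − 550.125 = 104.875 ms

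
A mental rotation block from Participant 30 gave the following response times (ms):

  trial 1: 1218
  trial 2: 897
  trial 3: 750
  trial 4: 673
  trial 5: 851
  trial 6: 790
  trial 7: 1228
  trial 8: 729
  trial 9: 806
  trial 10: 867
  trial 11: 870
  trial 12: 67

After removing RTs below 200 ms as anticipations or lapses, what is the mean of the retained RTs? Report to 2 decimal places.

Excluded: 67
Retained (n=11): Σ = 9679
Mean = 9679/11 = 879.9091

879.91 ms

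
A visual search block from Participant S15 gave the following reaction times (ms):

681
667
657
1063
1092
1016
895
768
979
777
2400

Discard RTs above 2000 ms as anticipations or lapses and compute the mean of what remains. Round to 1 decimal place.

Excluded: 2400
Retained (n=10): Σ = 8595
Mean = 8595/10 = 859.5000

859.5 ms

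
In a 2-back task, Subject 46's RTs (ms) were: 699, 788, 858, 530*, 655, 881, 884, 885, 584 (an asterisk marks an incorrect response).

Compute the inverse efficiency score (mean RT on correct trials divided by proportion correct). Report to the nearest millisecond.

877 ms

Correct trials (n=8): 699, 788, 858, 655, 881, 884, 885, 584
Mean correct RT = 6234/8 = 779.2500 ms
Proportion correct = 8/9
IES = 779.2500 / (8/9) = 876.656 ms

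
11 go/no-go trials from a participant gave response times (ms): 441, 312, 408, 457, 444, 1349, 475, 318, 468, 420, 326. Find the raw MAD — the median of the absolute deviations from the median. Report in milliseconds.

Sorted: 312, 318, 326, 408, 420, 441, 444, 457, 468, 475, 1349 → median = 441
|x − 441|: 0, 129, 33, 16, 3, 908, 34, 123, 27, 21, 115
Sorted deviations: 0, 3, 16, 21, 27, 33, 34, 115, 123, 129, 908 → MAD = 33

33 ms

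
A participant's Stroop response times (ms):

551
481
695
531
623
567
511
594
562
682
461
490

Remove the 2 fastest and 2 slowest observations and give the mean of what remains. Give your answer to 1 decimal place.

Sorted: 461, 481, 490, 511, 531, 551, 562, 567, 594, 623, 682, 695
Drop lowest 2 (461, 481) and highest 2 (682, 695)
Remaining (n=8): Σ = 4429, mean = 4429/8 = 553.625

553.6 ms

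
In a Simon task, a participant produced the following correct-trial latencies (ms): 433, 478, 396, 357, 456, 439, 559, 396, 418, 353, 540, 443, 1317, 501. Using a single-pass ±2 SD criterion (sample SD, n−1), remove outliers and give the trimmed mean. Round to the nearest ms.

n = 14, ΣRT = 7086, M = 506.143
Σ(x−M)² = 756335.71; s = √(756335.71/13) = 241.205
Cutoffs: 506.143 ± 2·241.205 → [23.7, 988.6]
Outside: 1317 → excluded.
Retained (n=13): Σ = 5769, mean = 5769/13 = 443.769

444 ms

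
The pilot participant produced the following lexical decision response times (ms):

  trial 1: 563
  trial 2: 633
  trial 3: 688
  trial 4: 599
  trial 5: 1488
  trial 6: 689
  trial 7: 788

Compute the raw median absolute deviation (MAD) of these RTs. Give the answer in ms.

89 ms

Sorted: 563, 599, 633, 688, 689, 788, 1488 → median = 688
|x − 688|: 125, 55, 0, 89, 800, 1, 100
Sorted deviations: 0, 1, 55, 89, 100, 125, 800 → MAD = 89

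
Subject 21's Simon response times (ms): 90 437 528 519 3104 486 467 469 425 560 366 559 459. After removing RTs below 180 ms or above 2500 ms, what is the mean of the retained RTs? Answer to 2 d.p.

Excluded: 90, 3104
Retained (n=11): Σ = 5275
Mean = 5275/11 = 479.5455

479.55 ms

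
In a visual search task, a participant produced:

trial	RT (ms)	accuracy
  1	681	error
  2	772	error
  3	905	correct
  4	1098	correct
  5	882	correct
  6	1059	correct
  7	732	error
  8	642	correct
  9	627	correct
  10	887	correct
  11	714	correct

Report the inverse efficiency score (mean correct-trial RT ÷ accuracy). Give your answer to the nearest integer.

1171 ms

Correct trials (n=8): 905, 1098, 882, 1059, 642, 627, 887, 714
Mean correct RT = 6814/8 = 851.7500 ms
Proportion correct = 8/11
IES = 851.7500 / (8/11) = 1171.156 ms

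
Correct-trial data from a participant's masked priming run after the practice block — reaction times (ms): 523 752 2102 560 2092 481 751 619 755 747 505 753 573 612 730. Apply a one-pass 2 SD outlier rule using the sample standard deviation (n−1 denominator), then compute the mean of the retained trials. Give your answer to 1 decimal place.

n = 15, ΣRT = 12555, M = 837.000
Σ(x−M)² = 3803330.00; s = √(3803330.00/14) = 521.216
Cutoffs: 837.000 ± 2·521.216 → [-205.4, 1879.4]
Outside: 2092, 2102 → excluded.
Retained (n=13): Σ = 8361, mean = 8361/13 = 643.154

643.2 ms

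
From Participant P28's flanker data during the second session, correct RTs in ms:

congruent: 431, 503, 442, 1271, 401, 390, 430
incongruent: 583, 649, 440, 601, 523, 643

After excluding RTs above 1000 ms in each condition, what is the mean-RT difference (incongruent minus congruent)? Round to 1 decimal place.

140.3 ms

congruent: exclude 1271
M(congruent) = 2597/6 = 432.833
M(incongruent) = 3439/6 = 573.167
Difference = 573.167 − 432.833 = 140.333 ms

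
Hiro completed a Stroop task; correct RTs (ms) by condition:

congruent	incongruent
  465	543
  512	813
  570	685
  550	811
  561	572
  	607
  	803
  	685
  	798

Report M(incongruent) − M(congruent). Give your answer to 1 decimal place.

M(congruent) = 2658/5 = 531.600
M(incongruent) = 6317/9 = 701.889
Difference = 701.889 − 531.600 = 170.289 ms

170.3 ms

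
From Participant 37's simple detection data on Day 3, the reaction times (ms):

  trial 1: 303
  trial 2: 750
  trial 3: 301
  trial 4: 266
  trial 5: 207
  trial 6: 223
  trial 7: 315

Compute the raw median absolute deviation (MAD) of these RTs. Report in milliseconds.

35 ms

Sorted: 207, 223, 266, 301, 303, 315, 750 → median = 301
|x − 301|: 2, 449, 0, 35, 94, 78, 14
Sorted deviations: 0, 2, 14, 35, 78, 94, 449 → MAD = 35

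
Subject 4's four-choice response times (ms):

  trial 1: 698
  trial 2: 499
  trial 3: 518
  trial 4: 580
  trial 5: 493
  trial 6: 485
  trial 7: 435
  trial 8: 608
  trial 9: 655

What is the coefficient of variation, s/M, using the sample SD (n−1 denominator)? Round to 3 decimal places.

0.159

n = 9, Σ = 4971, M = 552.3333
Σ(x−M)² = 61468.000; s = √(61468.000/8) = 87.6556
CV = 87.6556 / 552.3333 = 0.15870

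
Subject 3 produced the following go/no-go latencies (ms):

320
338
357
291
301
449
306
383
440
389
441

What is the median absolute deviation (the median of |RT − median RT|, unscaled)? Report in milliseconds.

51 ms

Sorted: 291, 301, 306, 320, 338, 357, 383, 389, 440, 441, 449 → median = 357
|x − 357|: 37, 19, 0, 66, 56, 92, 51, 26, 83, 32, 84
Sorted deviations: 0, 19, 26, 32, 37, 51, 56, 66, 83, 84, 92 → MAD = 51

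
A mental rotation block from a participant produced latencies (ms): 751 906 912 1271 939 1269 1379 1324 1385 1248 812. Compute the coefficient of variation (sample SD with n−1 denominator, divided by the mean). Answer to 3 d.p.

0.219

n = 11, Σ = 12196, M = 1108.7273
Σ(x−M)² = 591756.182; s = √(591756.182/10) = 243.2604
CV = 243.2604 / 1108.7273 = 0.21941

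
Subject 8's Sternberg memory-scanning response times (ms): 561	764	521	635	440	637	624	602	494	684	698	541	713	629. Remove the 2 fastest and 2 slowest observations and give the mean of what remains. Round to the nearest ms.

Sorted: 440, 494, 521, 541, 561, 602, 624, 629, 635, 637, 684, 698, 713, 764
Drop lowest 2 (440, 494) and highest 2 (713, 764)
Remaining (n=10): Σ = 6132, mean = 6132/10 = 613.200

613 ms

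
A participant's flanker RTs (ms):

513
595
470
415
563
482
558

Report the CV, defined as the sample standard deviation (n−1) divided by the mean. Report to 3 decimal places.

n = 7, Σ = 3596, M = 513.7143
Σ(x−M)² = 23659.429; s = √(23659.429/6) = 62.7952
CV = 62.7952 / 513.7143 = 0.12224

0.122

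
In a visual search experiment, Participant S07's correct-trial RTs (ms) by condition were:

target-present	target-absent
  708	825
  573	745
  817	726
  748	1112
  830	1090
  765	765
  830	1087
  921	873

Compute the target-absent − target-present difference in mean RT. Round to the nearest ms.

129 ms

M(target-present) = 6192/8 = 774.000
M(target-absent) = 7223/8 = 902.875
Difference = 902.875 − 774.000 = 128.875 ms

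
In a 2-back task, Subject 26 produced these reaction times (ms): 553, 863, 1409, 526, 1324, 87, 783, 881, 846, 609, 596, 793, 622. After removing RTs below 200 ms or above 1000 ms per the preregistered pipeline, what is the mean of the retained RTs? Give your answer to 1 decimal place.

Excluded: 87, 1324, 1409
Retained (n=10): Σ = 7072
Mean = 7072/10 = 707.2000

707.2 ms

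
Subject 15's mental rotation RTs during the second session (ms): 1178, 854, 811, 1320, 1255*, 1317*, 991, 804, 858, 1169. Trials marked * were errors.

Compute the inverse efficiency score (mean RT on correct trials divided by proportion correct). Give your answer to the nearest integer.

Correct trials (n=8): 1178, 854, 811, 1320, 991, 804, 858, 1169
Mean correct RT = 7985/8 = 998.1250 ms
Proportion correct = 8/10
IES = 998.1250 / (8/10) = 1247.656 ms

1248 ms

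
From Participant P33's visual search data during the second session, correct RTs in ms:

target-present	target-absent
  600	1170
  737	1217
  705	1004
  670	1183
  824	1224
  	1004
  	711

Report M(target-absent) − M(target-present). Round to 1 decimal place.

366.1 ms

M(target-present) = 3536/5 = 707.200
M(target-absent) = 7513/7 = 1073.286
Difference = 1073.286 − 707.200 = 366.086 ms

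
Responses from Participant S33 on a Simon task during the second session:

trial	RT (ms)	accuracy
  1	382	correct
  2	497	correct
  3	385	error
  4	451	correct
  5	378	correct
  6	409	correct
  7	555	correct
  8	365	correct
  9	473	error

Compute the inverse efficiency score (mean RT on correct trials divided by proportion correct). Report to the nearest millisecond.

Correct trials (n=7): 382, 497, 451, 378, 409, 555, 365
Mean correct RT = 3037/7 = 433.8571 ms
Proportion correct = 7/9
IES = 433.8571 / (7/9) = 557.816 ms

558 ms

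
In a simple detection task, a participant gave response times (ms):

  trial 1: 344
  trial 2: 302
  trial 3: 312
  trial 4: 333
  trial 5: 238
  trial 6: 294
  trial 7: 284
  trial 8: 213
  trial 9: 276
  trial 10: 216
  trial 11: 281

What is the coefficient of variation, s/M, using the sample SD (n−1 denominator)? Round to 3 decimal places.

0.155

n = 11, Σ = 3093, M = 281.1818
Σ(x−M)² = 18975.636; s = √(18975.636/10) = 43.5610
CV = 43.5610 / 281.1818 = 0.15492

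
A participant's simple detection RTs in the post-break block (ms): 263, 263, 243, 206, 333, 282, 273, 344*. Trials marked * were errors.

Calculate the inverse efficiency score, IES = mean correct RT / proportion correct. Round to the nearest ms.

Correct trials (n=7): 263, 263, 243, 206, 333, 282, 273
Mean correct RT = 1863/7 = 266.1429 ms
Proportion correct = 7/8
IES = 266.1429 / (7/8) = 304.163 ms

304 ms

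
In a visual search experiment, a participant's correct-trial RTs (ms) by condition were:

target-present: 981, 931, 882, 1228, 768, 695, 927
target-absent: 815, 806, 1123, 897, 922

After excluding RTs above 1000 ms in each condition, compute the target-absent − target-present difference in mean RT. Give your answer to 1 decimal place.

target-present: exclude 1228
target-absent: exclude 1123
M(target-present) = 5184/6 = 864.000
M(target-absent) = 3440/4 = 860.000
Difference = 860.000 − 864.000 = -4.000 ms

-4.0 ms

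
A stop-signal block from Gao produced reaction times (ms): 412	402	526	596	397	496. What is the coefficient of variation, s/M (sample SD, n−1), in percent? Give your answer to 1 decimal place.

n = 6, Σ = 2829, M = 471.5000
Σ(x−M)² = 32991.500; s = √(32991.500/5) = 81.2299
CV = 81.2299 / 471.5000 = 0.17228 = 17.228%

17.2%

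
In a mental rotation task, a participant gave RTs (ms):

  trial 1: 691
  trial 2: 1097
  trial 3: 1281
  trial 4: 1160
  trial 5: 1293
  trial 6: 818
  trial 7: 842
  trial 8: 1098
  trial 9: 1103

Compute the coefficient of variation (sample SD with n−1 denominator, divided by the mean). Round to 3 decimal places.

n = 9, Σ = 9383, M = 1042.5556
Σ(x−M)² = 357302.222; s = √(357302.222/8) = 211.3357
CV = 211.3357 / 1042.5556 = 0.20271

0.203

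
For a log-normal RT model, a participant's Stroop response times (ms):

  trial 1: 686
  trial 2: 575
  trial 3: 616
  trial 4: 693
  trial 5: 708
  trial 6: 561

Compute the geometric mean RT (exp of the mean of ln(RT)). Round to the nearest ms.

637 ms

ln(RT): 6.5309, 6.3544, 6.4232, 6.5410, 6.5624, 6.3297
Mean ln(RT) = 38.7417/6 = 6.45695
Geometric mean = exp(6.45695) = 637.11 ms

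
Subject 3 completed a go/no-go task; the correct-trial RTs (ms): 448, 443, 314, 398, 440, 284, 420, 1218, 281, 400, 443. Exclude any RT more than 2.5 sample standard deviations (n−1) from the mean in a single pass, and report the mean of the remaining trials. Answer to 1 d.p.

387.1 ms

n = 11, ΣRT = 5089, M = 462.636
Σ(x−M)² = 668986.55; s = √(668986.55/10) = 258.648
Cutoffs: 462.636 ± 2.5·258.648 → [-184.0, 1109.3]
Outside: 1218 → excluded.
Retained (n=10): Σ = 3871, mean = 3871/10 = 387.100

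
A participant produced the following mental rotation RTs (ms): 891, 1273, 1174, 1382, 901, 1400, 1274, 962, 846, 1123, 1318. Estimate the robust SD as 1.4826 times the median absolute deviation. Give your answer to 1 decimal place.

Sorted: 846, 891, 901, 962, 1123, 1174, 1273, 1274, 1318, 1382, 1400 → median = 1174
|x − 1174| sorted: 0, 51, 99, 100, 144, 208, 212, 226, 273, 283, 328 → MAD = 208
Robust SD ≈ 1.4826 × 208 = 308.381

308.4 ms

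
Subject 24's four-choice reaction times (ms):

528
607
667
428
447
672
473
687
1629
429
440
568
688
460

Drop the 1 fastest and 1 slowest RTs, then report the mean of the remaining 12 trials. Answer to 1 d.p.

555.5 ms

Sorted: 428, 429, 440, 447, 460, 473, 528, 568, 607, 667, 672, 687, 688, 1629
Drop lowest 1 (428) and highest 1 (1629)
Remaining (n=12): Σ = 6666, mean = 6666/12 = 555.500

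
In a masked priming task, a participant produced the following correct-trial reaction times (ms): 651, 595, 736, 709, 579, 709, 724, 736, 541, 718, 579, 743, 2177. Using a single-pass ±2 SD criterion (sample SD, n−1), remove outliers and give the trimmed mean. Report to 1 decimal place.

n = 13, ΣRT = 10197, M = 784.385
Σ(x−M)² = 2162451.08; s = √(2162451.08/12) = 424.505
Cutoffs: 784.385 ± 2·424.505 → [-64.6, 1633.4]
Outside: 2177 → excluded.
Retained (n=12): Σ = 8020, mean = 8020/12 = 668.333

668.3 ms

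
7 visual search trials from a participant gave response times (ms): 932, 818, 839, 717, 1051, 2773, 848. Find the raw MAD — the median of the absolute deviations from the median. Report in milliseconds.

Sorted: 717, 818, 839, 848, 932, 1051, 2773 → median = 848
|x − 848|: 84, 30, 9, 131, 203, 1925, 0
Sorted deviations: 0, 9, 30, 84, 131, 203, 1925 → MAD = 84

84 ms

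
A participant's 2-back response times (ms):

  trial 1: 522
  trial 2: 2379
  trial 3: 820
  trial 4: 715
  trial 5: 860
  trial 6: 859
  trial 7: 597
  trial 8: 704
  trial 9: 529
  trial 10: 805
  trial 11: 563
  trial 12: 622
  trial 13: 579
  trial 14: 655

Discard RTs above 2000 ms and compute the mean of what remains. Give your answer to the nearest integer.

679 ms

Excluded: 2379
Retained (n=13): Σ = 8830
Mean = 8830/13 = 679.2308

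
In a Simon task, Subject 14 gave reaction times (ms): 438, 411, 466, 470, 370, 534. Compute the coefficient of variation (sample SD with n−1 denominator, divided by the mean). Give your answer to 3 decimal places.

n = 6, Σ = 2689, M = 448.1667
Σ(x−M)² = 15756.833; s = √(15756.833/5) = 56.1370
CV = 56.1370 / 448.1667 = 0.12526

0.125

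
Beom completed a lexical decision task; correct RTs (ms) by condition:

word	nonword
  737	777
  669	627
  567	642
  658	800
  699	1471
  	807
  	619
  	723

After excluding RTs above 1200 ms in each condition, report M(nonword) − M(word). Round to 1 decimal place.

nonword: exclude 1471
M(word) = 3330/5 = 666.000
M(nonword) = 4995/7 = 713.571
Difference = 713.571 − 666.000 = 47.571 ms

47.6 ms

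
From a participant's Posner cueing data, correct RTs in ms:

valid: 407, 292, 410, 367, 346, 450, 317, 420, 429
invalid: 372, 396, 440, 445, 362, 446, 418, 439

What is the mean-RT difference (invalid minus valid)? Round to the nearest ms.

33 ms

M(valid) = 3438/9 = 382.000
M(invalid) = 3318/8 = 414.750
Difference = 414.750 − 382.000 = 32.750 ms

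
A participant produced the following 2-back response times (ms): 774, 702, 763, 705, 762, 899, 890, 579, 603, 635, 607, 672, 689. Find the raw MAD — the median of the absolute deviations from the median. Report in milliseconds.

67 ms

Sorted: 579, 603, 607, 635, 672, 689, 702, 705, 762, 763, 774, 890, 899 → median = 702
|x − 702|: 72, 0, 61, 3, 60, 197, 188, 123, 99, 67, 95, 30, 13
Sorted deviations: 0, 3, 13, 30, 60, 61, 67, 72, 95, 99, 123, 188, 197 → MAD = 67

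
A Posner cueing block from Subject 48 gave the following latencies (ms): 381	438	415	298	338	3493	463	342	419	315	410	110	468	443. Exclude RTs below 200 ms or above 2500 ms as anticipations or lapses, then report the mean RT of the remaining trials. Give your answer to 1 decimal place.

Excluded: 110, 3493
Retained (n=12): Σ = 4730
Mean = 4730/12 = 394.1667

394.2 ms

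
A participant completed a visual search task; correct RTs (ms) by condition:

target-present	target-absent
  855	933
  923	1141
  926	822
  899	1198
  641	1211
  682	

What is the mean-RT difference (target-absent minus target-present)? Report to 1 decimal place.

240.0 ms

M(target-present) = 4926/6 = 821.000
M(target-absent) = 5305/5 = 1061.000
Difference = 1061.000 − 821.000 = 240.000 ms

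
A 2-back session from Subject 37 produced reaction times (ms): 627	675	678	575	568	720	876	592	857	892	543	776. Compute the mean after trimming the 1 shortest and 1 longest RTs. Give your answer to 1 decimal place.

694.4 ms

Sorted: 543, 568, 575, 592, 627, 675, 678, 720, 776, 857, 876, 892
Drop lowest 1 (543) and highest 1 (892)
Remaining (n=10): Σ = 6944, mean = 6944/10 = 694.400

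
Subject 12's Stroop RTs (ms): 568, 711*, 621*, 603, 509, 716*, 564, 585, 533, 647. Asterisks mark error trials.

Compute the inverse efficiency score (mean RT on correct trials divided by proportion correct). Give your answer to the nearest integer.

Correct trials (n=7): 568, 603, 509, 564, 585, 533, 647
Mean correct RT = 4009/7 = 572.7143 ms
Proportion correct = 7/10
IES = 572.7143 / (7/10) = 818.163 ms

818 ms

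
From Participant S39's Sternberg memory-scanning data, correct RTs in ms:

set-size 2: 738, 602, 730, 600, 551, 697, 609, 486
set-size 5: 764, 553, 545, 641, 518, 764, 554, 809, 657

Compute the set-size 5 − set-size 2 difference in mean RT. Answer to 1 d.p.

M(set-size 2) = 5013/8 = 626.625
M(set-size 5) = 5805/9 = 645.000
Difference = 645.000 − 626.625 = 18.375 ms

18.4 ms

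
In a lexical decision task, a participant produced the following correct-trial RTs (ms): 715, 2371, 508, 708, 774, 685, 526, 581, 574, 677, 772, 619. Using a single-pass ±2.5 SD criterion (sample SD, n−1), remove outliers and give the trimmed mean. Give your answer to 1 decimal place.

n = 12, ΣRT = 9510, M = 792.500
Σ(x−M)² = 2805007.00; s = √(2805007.00/11) = 504.976
Cutoffs: 792.500 ± 2.5·504.976 → [-469.9, 2054.9]
Outside: 2371 → excluded.
Retained (n=11): Σ = 7139, mean = 7139/11 = 649.000

649.0 ms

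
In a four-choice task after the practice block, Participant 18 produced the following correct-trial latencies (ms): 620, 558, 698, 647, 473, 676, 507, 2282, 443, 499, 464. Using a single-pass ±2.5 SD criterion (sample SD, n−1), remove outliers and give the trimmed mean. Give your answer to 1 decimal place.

558.5 ms

n = 11, ΣRT = 7867, M = 715.182
Σ(x−M)² = 2781065.64; s = √(2781065.64/10) = 527.358
Cutoffs: 715.182 ± 2.5·527.358 → [-603.2, 2033.6]
Outside: 2282 → excluded.
Retained (n=10): Σ = 5585, mean = 5585/10 = 558.500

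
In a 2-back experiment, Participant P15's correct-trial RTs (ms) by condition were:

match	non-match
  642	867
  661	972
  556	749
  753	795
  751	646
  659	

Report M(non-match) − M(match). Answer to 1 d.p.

135.5 ms

M(match) = 4022/6 = 670.333
M(non-match) = 4029/5 = 805.800
Difference = 805.800 − 670.333 = 135.467 ms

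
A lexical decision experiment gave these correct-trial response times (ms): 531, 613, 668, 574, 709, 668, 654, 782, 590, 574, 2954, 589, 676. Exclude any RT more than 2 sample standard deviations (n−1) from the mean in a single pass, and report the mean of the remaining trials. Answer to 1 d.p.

n = 13, ΣRT = 10582, M = 814.000
Σ(x−M)² = 5015416.00; s = √(5015416.00/12) = 646.492
Cutoffs: 814.000 ± 2·646.492 → [-479.0, 2107.0]
Outside: 2954 → excluded.
Retained (n=12): Σ = 7628, mean = 7628/12 = 635.667

635.7 ms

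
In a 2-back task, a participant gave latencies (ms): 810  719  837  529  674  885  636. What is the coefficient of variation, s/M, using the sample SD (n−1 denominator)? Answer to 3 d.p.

n = 7, Σ = 5090, M = 727.1429
Σ(x−M)² = 94310.857; s = √(94310.857/6) = 125.3733
CV = 125.3733 / 727.1429 = 0.17242

0.172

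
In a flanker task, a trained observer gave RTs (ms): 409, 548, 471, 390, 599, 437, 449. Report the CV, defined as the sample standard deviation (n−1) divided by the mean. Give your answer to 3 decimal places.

n = 7, Σ = 3303, M = 471.8571
Σ(x−M)² = 34352.857; s = √(34352.857/6) = 75.6669
CV = 75.6669 / 471.8571 = 0.16036

0.160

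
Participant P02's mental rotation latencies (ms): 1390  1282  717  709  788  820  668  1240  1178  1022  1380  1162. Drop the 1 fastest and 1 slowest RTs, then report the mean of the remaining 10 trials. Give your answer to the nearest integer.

1030 ms

Sorted: 668, 709, 717, 788, 820, 1022, 1162, 1178, 1240, 1282, 1380, 1390
Drop lowest 1 (668) and highest 1 (1390)
Remaining (n=10): Σ = 10298, mean = 10298/10 = 1029.800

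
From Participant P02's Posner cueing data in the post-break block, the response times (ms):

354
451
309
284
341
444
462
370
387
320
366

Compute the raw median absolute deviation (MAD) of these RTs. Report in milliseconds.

46 ms

Sorted: 284, 309, 320, 341, 354, 366, 370, 387, 444, 451, 462 → median = 366
|x − 366|: 12, 85, 57, 82, 25, 78, 96, 4, 21, 46, 0
Sorted deviations: 0, 4, 12, 21, 25, 46, 57, 78, 82, 85, 96 → MAD = 46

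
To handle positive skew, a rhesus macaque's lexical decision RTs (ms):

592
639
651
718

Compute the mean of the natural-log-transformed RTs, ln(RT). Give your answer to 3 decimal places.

6.475

ln(RT): 6.3835, 6.4599, 6.4785, 6.5765
Σ ln(RT) = 25.8984
Mean = 25.8984/4 = 6.47460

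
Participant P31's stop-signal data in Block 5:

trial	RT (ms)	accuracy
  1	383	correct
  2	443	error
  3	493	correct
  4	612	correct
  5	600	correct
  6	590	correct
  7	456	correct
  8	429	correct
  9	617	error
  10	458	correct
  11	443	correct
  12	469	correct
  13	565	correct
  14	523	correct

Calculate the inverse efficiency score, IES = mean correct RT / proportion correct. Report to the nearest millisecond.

Correct trials (n=12): 383, 493, 612, 600, 590, 456, 429, 458, 443, 469, 565, 523
Mean correct RT = 6021/12 = 501.7500 ms
Proportion correct = 12/14
IES = 501.7500 / (12/14) = 585.375 ms

585 ms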